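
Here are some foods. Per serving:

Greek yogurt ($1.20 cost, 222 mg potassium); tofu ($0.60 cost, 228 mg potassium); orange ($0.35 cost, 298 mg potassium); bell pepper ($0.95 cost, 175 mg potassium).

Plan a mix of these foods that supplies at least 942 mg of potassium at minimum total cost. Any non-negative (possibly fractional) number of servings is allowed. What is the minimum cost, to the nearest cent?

$1.11

Cost per mg of potassium: orange $0.0012, tofu $0.0026, Greek yogurt $0.0054, bell pepper $0.0054.
With no serving limits, use only orange: 942 mg / 298 mg = 3.161 servings × $0.35 = $1.11.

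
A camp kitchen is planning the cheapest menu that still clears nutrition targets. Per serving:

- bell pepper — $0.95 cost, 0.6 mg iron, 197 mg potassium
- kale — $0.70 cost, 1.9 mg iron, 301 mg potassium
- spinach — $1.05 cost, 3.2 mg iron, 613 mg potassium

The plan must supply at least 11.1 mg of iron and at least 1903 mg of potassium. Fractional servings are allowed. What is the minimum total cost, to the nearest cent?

$3.64

For a min-cost LP with two ≥-constraints, a basic feasible solution has at most two positive variables.
bell pepper only: max(11.1/0.6, 1903/197) = 18.5 servings → $17.57.
kale only: max(11.1/1.9, 1903/301) = 6.322 servings → $4.43.
spinach only: max(11.1/3.2, 1903/613) = 3.469 servings → $3.64.
bell pepper + kale with both tight: 1.418 servings and 5.394 servings → $5.12.
bell pepper + spinach: intersection lies outside the first quadrant.
kale + spinach with both tight: 3.547 servings and 1.363 servings → $3.91.
So the least-cost plan costs $3.64.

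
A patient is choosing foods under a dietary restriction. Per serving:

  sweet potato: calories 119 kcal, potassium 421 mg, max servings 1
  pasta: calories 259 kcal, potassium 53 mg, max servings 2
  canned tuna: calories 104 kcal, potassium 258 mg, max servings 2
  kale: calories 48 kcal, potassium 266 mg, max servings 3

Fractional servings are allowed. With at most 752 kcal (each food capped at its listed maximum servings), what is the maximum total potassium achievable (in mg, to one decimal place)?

Potassium per kcal: kale 5.542, sweet potato 3.538, canned tuna 2.481, pasta 0.2046.
Take 3 servings of kale: uses 144 kcal, +798.0 mg potassium (running total 798.0 mg).
Take 1 serving of sweet potato: uses 119 kcal, +421.0 mg potassium (running total 1219.0 mg).
Take 2 servings of canned tuna: uses 208 kcal, +516.0 mg potassium (running total 1735.0 mg).
Take 1.085 servings of pasta: uses 281 kcal, +57.5 mg potassium (running total 1792.5 mg).
Filling greedily by potassium-per-kcal is optimal for one linear limit, giving 1792.5 mg.

1792.5 mg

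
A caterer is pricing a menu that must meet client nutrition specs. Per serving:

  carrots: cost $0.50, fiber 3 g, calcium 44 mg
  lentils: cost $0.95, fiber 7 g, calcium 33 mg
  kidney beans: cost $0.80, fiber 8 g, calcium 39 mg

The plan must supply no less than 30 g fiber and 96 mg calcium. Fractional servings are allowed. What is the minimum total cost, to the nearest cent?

With two linear requirements the optimum uses one or two foods; enumerate the corners.
carrots only: max(30/3, 96/44) = 10 servings → $5.00.
lentils only: max(30/7, 96/33) = 4.286 servings → $4.07.
kidney beans only: max(30/8, 96/39) = 3.75 servings → $3.00.
carrots + lentils: the both-tight solution has a negative serving — not a feasible corner.
carrots + kidney beans: the both-tight solution has a negative serving — not a feasible corner.
lentils + kidney beans with both targets exact would need a negative amount; discard.
The minimum over all feasible corners is $3.00.

$3.00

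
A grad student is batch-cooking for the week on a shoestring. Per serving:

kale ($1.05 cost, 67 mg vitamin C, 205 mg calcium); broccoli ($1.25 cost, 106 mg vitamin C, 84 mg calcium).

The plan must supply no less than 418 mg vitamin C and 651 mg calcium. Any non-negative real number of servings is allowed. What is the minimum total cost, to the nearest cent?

$5.48

The cheapest plan sits at a corner of the feasible region — with two constraints it uses at most two foods.
kale only: max(418/67, 651/205) = 6.239 servings → $6.55.
broccoli only: max(418/106, 651/84) = 7.75 servings → $9.69.
kale + broccoli with both tight: 2.105 servings and 2.613 servings → $5.48.
So the least-cost plan costs $5.48.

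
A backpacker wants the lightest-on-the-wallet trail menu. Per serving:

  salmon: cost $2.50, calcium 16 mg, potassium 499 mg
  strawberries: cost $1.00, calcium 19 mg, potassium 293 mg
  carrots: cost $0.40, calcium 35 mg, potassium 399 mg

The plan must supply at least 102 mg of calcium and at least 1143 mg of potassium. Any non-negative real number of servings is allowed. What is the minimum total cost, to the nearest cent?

The cheapest plan sits at a corner of the feasible region — with two constraints it uses at most two foods.
salmon only: max(102/16, 1143/499) = 6.375 servings → $15.94.
strawberries only: max(102/19, 1143/293) = 5.368 servings → $5.37.
carrots only: max(102/35, 1143/399) = 2.914 servings → $1.17.
salmon + strawberries with both targets exact would need a negative amount; discard.
salmon + carrots: intersection lies outside the first quadrant.
strawberries + carrots: the both-tight solution has a negative serving — not a feasible corner.
The minimum over all feasible corners is $1.17.

$1.17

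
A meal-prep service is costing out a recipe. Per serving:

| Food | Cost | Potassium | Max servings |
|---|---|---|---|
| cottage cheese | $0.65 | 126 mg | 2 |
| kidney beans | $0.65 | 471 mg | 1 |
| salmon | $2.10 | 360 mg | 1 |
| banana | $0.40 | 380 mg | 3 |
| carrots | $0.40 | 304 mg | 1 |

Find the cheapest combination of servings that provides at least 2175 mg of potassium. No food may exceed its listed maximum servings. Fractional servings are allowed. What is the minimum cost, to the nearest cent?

$3.60

Cost per mg of potassium: banana $0.0011, carrots $0.0013, kidney beans $0.0014, cottage cheese $0.0052, salmon $0.0058.
Take 3 servings of banana: +1140.0 mg potassium for $1.20 (total $1.20, still need 1035.0 mg).
Take 1 serving of carrots: +304.0 mg potassium for $0.40 (total $1.60, still need 731.0 mg).
Take 1 serving of kidney beans: +471.0 mg potassium for $0.65 (total $2.25, still need 260.0 mg).
Take 2 servings of cottage cheese: +252.0 mg potassium for $1.30 (total $3.55, still need 8.0 mg).
Take 0.02222 servings of salmon: +8.0 mg potassium for $0.05 (total $3.60, still need 0.0 mg).
Greedy by cheapest-per-mg is optimal for a single linear constraint, so the minimum cost is $3.60.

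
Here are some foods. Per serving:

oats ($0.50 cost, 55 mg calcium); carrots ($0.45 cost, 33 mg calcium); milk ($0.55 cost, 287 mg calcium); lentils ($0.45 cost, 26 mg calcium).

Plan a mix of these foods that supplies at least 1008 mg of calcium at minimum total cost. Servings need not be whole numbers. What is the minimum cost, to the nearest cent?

$1.93

Cost per mg of calcium: milk $0.0019, oats $0.0091, carrots $0.0136, lentils $0.0173.
With no serving limits, use only milk: 1008 mg / 287 mg = 3.512 servings × $0.55 = $1.93.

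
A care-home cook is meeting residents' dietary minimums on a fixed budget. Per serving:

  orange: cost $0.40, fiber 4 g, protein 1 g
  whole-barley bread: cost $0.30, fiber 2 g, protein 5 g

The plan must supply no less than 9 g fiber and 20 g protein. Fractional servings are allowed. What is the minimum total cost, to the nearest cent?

$1.29

For a min-cost LP with two ≥-constraints, a basic feasible solution has at most two positive variables.
orange only: max(9/4, 20/1) = 20 servings → $8.00.
whole-barley bread only: max(9/2, 20/5) = 4.5 servings → $1.35.
orange + whole-barley bread with both tight: 0.2778 servings and 3.944 servings → $1.29.
Cheapest feasible corner: $1.29.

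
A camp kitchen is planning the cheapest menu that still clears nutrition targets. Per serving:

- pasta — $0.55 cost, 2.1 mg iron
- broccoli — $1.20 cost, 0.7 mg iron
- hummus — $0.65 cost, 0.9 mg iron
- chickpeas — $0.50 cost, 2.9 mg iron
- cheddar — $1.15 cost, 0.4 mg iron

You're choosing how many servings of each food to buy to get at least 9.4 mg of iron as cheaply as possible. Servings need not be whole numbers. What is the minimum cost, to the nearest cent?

Cost per mg of iron: chickpeas $0.1724, pasta $0.2619, hummus $0.7222, broccoli $1.7143, cheddar $2.8750.
With no serving limits, use only chickpeas: 9.4 mg / 2.9 mg = 3.241 servings × $0.50 = $1.62.

$1.62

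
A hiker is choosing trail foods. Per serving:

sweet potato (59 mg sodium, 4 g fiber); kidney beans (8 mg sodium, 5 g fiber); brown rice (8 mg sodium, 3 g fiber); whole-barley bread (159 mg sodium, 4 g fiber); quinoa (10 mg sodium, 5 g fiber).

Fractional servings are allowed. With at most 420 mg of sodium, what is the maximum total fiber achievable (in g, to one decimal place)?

Fiber per mg sodium: kidney beans 0.625, quinoa 0.5, brown rice 0.375, sweet potato 0.0678, whole-barley bread 0.02516.
With no serving limits, spend the whole sodium allowance on kidney beans: 420 mg / 8 mg × 5 g = 262.5 g.

262.5 g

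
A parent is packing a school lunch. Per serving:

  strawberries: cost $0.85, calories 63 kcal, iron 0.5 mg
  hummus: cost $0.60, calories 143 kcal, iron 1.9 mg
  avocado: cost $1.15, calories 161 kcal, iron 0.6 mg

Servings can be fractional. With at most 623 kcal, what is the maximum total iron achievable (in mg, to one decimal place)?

Iron per kcal: hummus 0.01329, strawberries 0.007937, avocado 0.003727.
With no serving limits, spend the whole calories allowance on hummus: 623 kcal / 143 kcal × 1.9 mg = 8.3 mg.

8.3 mg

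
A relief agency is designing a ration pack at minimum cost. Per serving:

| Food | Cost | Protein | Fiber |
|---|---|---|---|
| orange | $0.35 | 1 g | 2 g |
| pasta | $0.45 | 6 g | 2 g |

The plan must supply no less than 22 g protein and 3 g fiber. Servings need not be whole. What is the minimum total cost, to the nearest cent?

$1.65

Check every corner: each single food scaled to meet both minima, and each pair solved so both constraints bind.
orange only: max(22/1, 3/2) = 22 servings → $7.70.
pasta only: max(22/6, 3/2) = 3.667 servings → $1.65.
orange + pasta with both targets exact would need a negative amount; discard.
Cheapest feasible corner: $1.65.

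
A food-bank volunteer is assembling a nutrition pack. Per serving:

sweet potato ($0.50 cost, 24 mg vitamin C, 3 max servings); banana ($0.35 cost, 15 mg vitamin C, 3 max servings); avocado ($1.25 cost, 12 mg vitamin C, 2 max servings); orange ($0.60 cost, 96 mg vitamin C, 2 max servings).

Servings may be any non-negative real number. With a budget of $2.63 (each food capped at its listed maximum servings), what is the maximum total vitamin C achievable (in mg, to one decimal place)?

260.6 mg

Vitamin C per dollar: orange 160, sweet potato 48, banana 42.86, avocado 9.6.
Take 2 servings of orange: spends $1.20, +192.0 mg vitamin C (running total 192.0 mg).
Take 2.86 servings of sweet potato: spends $1.43, +68.6 mg vitamin C (running total 260.6 mg).
Filling greedily by vitamin C-per-dollar is optimal for one linear limit, giving 260.6 mg.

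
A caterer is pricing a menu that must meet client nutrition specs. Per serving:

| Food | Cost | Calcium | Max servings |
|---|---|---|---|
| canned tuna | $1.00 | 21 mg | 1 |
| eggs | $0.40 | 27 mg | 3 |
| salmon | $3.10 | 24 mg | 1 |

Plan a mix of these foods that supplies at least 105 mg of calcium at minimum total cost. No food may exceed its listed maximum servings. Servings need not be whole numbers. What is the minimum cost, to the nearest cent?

Cost per mg of calcium: eggs $0.0148, canned tuna $0.0476, salmon $0.1292.
Take 3 servings of eggs: +81.0 mg calcium for $1.20 (total $1.20, still need 24.0 mg).
Take 1 serving of canned tuna: +21.0 mg calcium for $1.00 (total $2.20, still need 3.0 mg).
Take 0.125 servings of salmon: +3.0 mg calcium for $0.39 (total $2.59, still need 0.0 mg).
Greedy by cheapest-per-mg is optimal for a single linear constraint, so the minimum cost is $2.59.

$2.59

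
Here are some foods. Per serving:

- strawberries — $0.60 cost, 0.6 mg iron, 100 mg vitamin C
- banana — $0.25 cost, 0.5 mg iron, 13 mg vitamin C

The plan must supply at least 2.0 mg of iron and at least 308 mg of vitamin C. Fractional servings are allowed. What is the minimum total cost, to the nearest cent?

$1.91

With two linear requirements the optimum uses one or two foods; enumerate the corners.
strawberries only: max(2.0/0.6, 308/100) = 3.333 servings → $2.00.
banana only: max(2.0/0.5, 308/13) = 23.69 servings → $5.92.
strawberries + banana with both tight: 3.033 servings and 0.3602 servings → $1.91.
So the least-cost plan costs $1.91.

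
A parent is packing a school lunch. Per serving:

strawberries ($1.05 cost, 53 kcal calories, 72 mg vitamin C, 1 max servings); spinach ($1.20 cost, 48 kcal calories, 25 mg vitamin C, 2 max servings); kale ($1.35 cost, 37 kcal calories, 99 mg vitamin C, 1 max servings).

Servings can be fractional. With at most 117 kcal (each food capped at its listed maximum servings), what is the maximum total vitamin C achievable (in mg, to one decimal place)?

185.1 mg

Vitamin C per kcal: kale 2.676, strawberries 1.358, spinach 0.5208.
Take 1 serving of kale: uses 37 kcal, +99.0 mg vitamin C (running total 99.0 mg).
Take 1 serving of strawberries: uses 53 kcal, +72.0 mg vitamin C (running total 171.0 mg).
Take 0.5625 servings of spinach: uses 27 kcal, +14.1 mg vitamin C (running total 185.1 mg).
Filling greedily by vitamin C-per-kcal is optimal for one linear limit, giving 185.1 mg.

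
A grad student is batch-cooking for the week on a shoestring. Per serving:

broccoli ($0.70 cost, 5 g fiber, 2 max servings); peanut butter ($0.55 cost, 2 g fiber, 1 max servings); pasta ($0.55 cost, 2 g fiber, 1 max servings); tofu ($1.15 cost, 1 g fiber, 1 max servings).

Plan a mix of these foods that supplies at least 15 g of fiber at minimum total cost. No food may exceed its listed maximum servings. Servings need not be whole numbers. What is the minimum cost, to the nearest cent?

Cost per g of fiber: broccoli $0.1400, peanut butter $0.2750, pasta $0.2750, tofu $1.1500.
Take 2 servings of broccoli: +10.0 g fiber for $1.40 (total $1.40, still need 5.0 g).
Take 1 serving of peanut butter: +2.0 g fiber for $0.55 (total $1.95, still need 3.0 g).
Take 1 serving of pasta: +2.0 g fiber for $0.55 (total $2.50, still need 1.0 g).
Take 1 serving of tofu: +1.0 g fiber for $1.15 (total $3.65, still need 0.0 g).
Greedy by cheapest-per-g is optimal for a single linear constraint, so the minimum cost is $3.65.

$3.65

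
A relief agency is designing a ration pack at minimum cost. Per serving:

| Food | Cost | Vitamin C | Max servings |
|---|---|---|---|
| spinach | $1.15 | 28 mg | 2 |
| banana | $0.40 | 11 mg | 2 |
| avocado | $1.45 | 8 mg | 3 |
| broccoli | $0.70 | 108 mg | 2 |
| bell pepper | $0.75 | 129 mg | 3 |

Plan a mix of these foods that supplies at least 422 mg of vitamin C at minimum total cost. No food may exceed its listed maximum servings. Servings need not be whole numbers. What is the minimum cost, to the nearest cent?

Cost per mg of vitamin C: bell pepper $0.0058, broccoli $0.0065, banana $0.0364, spinach $0.0411, avocado $0.1812.
Take 3 servings of bell pepper: +387.0 mg vitamin C for $2.25 (total $2.25, still need 35.0 mg).
Take 0.3241 servings of broccoli: +35.0 mg vitamin C for $0.23 (total $2.48, still need 0.0 mg).
Filling from the cheapest source first is optimal under one linear minimum: $2.48.

$2.48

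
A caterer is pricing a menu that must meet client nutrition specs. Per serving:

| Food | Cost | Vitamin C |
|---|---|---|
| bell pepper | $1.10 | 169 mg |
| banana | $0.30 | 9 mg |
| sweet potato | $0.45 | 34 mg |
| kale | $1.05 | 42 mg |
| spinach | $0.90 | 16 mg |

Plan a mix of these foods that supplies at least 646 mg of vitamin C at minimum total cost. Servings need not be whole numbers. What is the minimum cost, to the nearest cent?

$4.20

Cost per mg of vitamin C: bell pepper $0.0065, sweet potato $0.0132, kale $0.0250, banana $0.0333, spinach $0.0563.
With no serving limits, use only bell pepper: 646 mg / 169 mg = 3.822 servings × $1.10 = $4.20.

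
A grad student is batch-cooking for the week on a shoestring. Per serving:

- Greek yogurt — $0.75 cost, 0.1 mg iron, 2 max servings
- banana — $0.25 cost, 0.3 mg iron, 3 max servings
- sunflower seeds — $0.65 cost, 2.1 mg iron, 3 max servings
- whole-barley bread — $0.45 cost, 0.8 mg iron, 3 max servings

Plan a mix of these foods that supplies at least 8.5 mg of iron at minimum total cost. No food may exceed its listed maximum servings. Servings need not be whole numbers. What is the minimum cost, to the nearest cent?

Cost per mg of iron: sunflower seeds $0.3095, whole-barley bread $0.5625, banana $0.8333, Greek yogurt $7.5000.
Take 3 servings of sunflower seeds: +6.3 mg iron for $1.95 (total $1.95, still need 2.2 mg).
Take 2.75 servings of whole-barley bread: +2.2 mg iron for $1.24 (total $3.19, still need 0.0 mg).
Greedy by cheapest-per-mg is optimal for a single linear constraint, so the minimum cost is $3.19.

$3.19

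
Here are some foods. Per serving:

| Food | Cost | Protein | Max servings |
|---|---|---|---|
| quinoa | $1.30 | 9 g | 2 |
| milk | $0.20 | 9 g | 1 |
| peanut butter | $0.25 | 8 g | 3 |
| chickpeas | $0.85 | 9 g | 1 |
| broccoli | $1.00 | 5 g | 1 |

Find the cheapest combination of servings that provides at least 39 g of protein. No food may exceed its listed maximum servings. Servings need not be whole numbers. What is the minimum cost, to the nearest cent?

$1.52

Cost per g of protein: milk $0.0222, peanut butter $0.0312, chickpeas $0.0944, quinoa $0.1444, broccoli $0.2000.
Take 1 serving of milk: +9.0 g protein for $0.20 (total $0.20, still need 30.0 g).
Take 3 servings of peanut butter: +24.0 g protein for $0.75 (total $0.95, still need 6.0 g).
Take 0.6667 servings of chickpeas: +6.0 g protein for $0.57 (total $1.52, still need 0.0 g).
Greedy by cheapest-per-g is optimal for a single linear constraint, so the minimum cost is $1.52.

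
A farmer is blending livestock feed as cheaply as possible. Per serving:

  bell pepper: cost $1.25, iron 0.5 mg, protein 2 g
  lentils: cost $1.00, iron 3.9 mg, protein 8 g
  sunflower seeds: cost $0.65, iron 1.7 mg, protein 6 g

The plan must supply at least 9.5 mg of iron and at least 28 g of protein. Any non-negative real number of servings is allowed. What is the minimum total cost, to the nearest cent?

An LP optimum is at a vertex; with two nutrient constraints at most two foods are used. Check each candidate.
bell pepper only: max(9.5/0.5, 28/2) = 19 servings → $23.75.
lentils only: max(9.5/3.9, 28/8) = 3.5 servings → $3.50.
sunflower seeds only: max(9.5/1.7, 28/6) = 5.588 servings → $3.63.
bell pepper + lentils with both tight: 8.737 servings and 1.316 servings → $12.24.
bell pepper + sunflower seeds: the both-tight solution has a negative serving — not a feasible corner.
lentils + sunflower seeds with both tight: 0.9592 servings and 3.388 servings → $3.16.
Cheapest feasible corner: $3.16.

$3.16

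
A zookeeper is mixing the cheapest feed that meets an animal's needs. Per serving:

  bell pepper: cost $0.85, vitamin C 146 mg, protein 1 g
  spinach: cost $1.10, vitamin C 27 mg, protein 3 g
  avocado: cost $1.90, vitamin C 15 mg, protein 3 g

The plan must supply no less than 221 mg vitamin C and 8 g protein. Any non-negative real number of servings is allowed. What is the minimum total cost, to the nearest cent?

$3.46

An LP optimum is at a vertex; with two nutrient constraints at most two foods are used. Check each candidate.
bell pepper only: max(221/146, 8/1) = 8 servings → $6.80.
spinach only: max(221/27, 8/3) = 8.185 servings → $9.00.
avocado only: max(221/15, 8/3) = 14.73 servings → $27.99.
bell pepper + spinach with both tight: 1.088 servings and 2.304 servings → $3.46.
bell pepper + avocado with both tight: 1.284 servings and 2.239 servings → $5.34.
spinach + avocado with both targets exact would need a negative amount; discard.
Cheapest feasible corner: $3.46.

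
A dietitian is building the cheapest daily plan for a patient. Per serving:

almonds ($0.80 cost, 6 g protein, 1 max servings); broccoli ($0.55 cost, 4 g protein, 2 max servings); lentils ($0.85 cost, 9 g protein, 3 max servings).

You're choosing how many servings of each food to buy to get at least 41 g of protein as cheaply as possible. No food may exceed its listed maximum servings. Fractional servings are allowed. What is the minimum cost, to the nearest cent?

$4.45

Cost per g of protein: lentils $0.0944, almonds $0.1333, broccoli $0.1375.
Take 3 servings of lentils: +27.0 g protein for $2.55 (total $2.55, still need 14.0 g).
Take 1 serving of almonds: +6.0 g protein for $0.80 (total $3.35, still need 8.0 g).
Take 2 servings of broccoli: +8.0 g protein for $1.10 (total $4.45, still need 0.0 g).
Greedy by cheapest-per-g is optimal for a single linear constraint, so the minimum cost is $4.45.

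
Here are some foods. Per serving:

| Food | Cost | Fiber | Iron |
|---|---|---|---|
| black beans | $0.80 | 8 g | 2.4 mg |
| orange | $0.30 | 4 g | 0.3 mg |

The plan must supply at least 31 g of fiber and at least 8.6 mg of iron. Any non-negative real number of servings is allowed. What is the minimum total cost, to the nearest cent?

$3.02

Check every corner: each single food scaled to meet both minima, and each pair solved so both constraints bind.
black beans only: max(31/8, 8.6/2.4) = 3.875 servings → $3.10.
orange only: max(31/4, 8.6/0.3) = 28.67 servings → $8.60.
black beans + orange with both tight: 3.486 servings and 0.7778 servings → $3.02.
The minimum over all feasible corners is $3.02.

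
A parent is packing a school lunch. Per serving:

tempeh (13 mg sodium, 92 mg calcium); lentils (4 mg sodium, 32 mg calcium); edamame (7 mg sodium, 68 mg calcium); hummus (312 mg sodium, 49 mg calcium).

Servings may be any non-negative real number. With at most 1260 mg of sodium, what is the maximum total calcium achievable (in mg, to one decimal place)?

Calcium per mg sodium: edamame 9.714, lentils 8, tempeh 7.077, hummus 0.1571.
With no serving limits, spend the whole sodium allowance on edamame: 1260 mg / 7 mg × 68 mg = 12240.0 mg.

12240.0 mg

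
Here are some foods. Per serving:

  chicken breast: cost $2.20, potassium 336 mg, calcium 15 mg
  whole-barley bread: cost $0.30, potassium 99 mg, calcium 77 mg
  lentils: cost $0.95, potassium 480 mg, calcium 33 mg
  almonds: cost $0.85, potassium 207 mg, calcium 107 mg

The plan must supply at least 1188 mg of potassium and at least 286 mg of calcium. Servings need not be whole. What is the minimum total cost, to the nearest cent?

$2.65

Minimising a linear cost over {potassium ≥ 1188, calcium ≥ 286, servings ≥ 0} — the optimum is at a vertex, using one or two foods.
chicken breast only: max(1188/336, 286/15) = 19.07 servings → $41.95.
whole-barley bread only: max(1188/99, 286/77) = 12 servings → $3.60.
lentils only: max(1188/480, 286/33) = 8.667 servings → $8.23.
almonds only: max(1188/207, 286/107) = 5.739 servings → $4.88.
chicken breast + whole-barley bread with both tight: 2.59 servings and 3.21 servings → $6.66.
chicken breast + lentils with both targets exact would need a negative amount; discard.
chicken breast + almonds with both tight: 2.068 servings and 2.383 servings → $6.57.
whole-barley bread + lentils with both tight: 2.911 servings and 1.875 servings → $2.65.
whole-barley bread + almonds: the both-tight solution has a negative serving — not a feasible corner.
lentils + almonds with both tight: 1.525 servings and 2.203 servings → $3.32.
So the least-cost plan costs $2.65.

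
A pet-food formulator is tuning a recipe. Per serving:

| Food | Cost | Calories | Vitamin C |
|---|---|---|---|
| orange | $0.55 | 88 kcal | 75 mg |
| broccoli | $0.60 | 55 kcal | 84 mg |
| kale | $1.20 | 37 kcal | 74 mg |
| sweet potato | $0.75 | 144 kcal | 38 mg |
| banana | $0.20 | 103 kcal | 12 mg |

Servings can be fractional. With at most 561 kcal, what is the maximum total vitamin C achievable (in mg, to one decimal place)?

1122.0 mg

Vitamin C per kcal: kale 2, broccoli 1.527, orange 0.8523, sweet potato 0.2639, banana 0.1165.
With no serving limits, spend the whole calories allowance on kale: 561 kcal / 37 kcal × 74 mg = 1122.0 mg.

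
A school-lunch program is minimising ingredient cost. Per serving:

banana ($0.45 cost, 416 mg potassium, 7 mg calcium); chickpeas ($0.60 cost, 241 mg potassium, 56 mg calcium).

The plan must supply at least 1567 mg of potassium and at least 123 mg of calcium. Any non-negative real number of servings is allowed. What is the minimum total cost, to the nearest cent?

$2.33

Two binding constraints pin down two serving amounts, so the optimal mix uses at most two foods. The candidates are each food alone (scaled to the tighter of potassium/calcium) and each pair with both constraints tight.
banana only: max(1567/416, 123/7) = 17.57 servings → $7.91.
chickpeas only: max(1567/241, 123/56) = 6.502 servings → $3.90.
banana + chickpeas with both tight: 2.689 servings and 1.86 servings → $2.33.
So the least-cost plan costs $2.33.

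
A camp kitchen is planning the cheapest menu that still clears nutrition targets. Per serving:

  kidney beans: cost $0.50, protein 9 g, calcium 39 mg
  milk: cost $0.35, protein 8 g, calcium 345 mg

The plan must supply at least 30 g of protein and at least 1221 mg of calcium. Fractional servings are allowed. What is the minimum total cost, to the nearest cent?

$1.31

Minimising a linear cost over {protein ≥ 30, calcium ≥ 1221, servings ≥ 0} — the optimum is at a vertex, using one or two foods.
kidney beans only: max(30/9, 1221/39) = 31.31 servings → $15.65.
milk only: max(30/8, 1221/345) = 3.75 servings → $1.31.
kidney beans + milk with both tight: 0.2084 servings and 3.516 servings → $1.33.
Cheapest feasible corner: $1.31.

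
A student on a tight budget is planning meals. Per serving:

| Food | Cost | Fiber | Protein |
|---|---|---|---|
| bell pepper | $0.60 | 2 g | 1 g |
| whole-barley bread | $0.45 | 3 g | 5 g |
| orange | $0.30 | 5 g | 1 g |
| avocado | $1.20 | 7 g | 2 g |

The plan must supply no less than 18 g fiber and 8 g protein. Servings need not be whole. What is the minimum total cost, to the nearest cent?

Check every corner: each single food scaled to meet both minima, and each pair solved so both constraints bind.
bell pepper only: max(18/2, 8/1) = 9 servings → $5.40.
whole-barley bread only: max(18/3, 8/5) = 6 servings → $2.70.
orange only: max(18/5, 8/1) = 8 servings → $2.40.
avocado only: max(18/7, 8/2) = 4 servings → $4.80.
bell pepper + whole-barley bread: the both-tight solution has a negative serving — not a feasible corner.
bell pepper + orange with both tight: 7.333 servings and 0.6667 servings → $4.60.
bell pepper + avocado with both tight: 6.667 servings and 0.6667 servings → $4.80.
whole-barley bread + orange with both tight: 1 serving and 3 servings → $1.35.
whole-barley bread + avocado with both tight: 0.6897 servings and 2.276 servings → $3.04.
orange + avocado: the both-tight solution has a negative serving — not a feasible corner.
So the least-cost plan costs $1.35.

$1.35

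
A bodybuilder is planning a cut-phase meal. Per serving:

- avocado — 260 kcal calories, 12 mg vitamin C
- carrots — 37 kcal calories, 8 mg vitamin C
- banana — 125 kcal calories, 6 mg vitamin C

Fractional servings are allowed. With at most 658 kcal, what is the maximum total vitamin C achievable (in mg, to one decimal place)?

142.3 mg

Vitamin C per kcal: carrots 0.2162, banana 0.048, avocado 0.04615.
With no serving limits, spend the whole calories allowance on carrots: 658 kcal / 37 kcal × 8 mg = 142.3 mg.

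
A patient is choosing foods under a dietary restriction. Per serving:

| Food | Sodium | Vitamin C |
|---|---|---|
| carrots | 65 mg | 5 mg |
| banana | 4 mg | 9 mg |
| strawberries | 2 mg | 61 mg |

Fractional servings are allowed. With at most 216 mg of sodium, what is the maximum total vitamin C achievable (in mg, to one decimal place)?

6588.0 mg

Vitamin C per mg sodium: strawberries 30.5, banana 2.25, carrots 0.07692.
With no serving limits, spend the whole sodium allowance on strawberries: 216 mg / 2 mg × 61 mg = 6588.0 mg.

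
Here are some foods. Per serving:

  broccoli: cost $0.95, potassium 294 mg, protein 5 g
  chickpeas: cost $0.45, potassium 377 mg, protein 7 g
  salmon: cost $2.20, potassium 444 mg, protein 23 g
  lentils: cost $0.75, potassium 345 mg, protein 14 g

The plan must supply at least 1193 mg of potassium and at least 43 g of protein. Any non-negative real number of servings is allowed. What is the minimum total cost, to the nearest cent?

At the optimum either one food covers both requirements or two foods hit both targets exactly; no other combination can be cheaper.
broccoli only: max(1193/294, 43/5) = 8.6 servings → $8.17.
chickpeas only: max(1193/377, 43/7) = 6.143 servings → $2.76.
salmon only: max(1193/444, 43/23) = 2.687 servings → $5.91.
lentils only: max(1193/345, 43/14) = 3.458 servings → $2.59.
broccoli + chickpeas: the both-tight solution has a negative serving — not a feasible corner.
broccoli + salmon with both tight: 1.838 servings and 1.47 servings → $4.98.
broccoli + lentils with both tight: 0.7808 servings and 2.793 servings → $2.84.
chickpeas + salmon with both tight: 1.5 servings and 1.413 servings → $3.78.
chickpeas + lentils with both tight: 0.6521 servings and 2.745 servings → $2.35.
salmon + lentils: the both-tight solution has a negative serving — not a feasible corner.
So the least-cost plan costs $2.35.

$2.35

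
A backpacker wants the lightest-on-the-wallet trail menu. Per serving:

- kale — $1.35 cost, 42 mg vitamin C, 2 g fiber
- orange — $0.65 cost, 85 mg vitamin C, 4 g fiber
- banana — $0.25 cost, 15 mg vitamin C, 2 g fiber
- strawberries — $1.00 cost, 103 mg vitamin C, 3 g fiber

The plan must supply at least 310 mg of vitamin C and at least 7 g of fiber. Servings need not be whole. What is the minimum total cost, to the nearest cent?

Check every corner: each single food scaled to meet both minima, and each pair solved so both constraints bind.
kale only: max(310/42, 7/2) = 7.381 servings → $9.96.
orange only: max(310/85, 7/4) = 3.647 servings → $2.37.
banana only: max(310/15, 7/2) = 20.67 servings → $5.17.
strawberries only: max(310/103, 7/3) = 3.01 servings → $3.01.
kale + orange: the both-tight solution has a negative serving — not a feasible corner.
kale + banana: the both-tight solution has a negative serving — not a feasible corner.
kale + strawberries: the both-tight solution has a negative serving — not a feasible corner.
orange + banana: intersection lies outside the first quadrant.
orange + strawberries: the both-tight solution has a negative serving — not a feasible corner.
banana + strawberries with both targets exact would need a negative amount; discard.
Cheapest feasible corner: $2.37.

$2.37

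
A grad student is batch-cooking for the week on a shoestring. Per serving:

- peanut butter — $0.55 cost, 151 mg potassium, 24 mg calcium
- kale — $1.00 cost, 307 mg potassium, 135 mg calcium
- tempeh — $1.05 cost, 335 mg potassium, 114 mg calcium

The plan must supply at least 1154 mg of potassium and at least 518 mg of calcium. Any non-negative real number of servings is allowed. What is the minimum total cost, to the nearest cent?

A basic optimal solution has at most two foods positive. Try each food alone and each pair with both targets met exactly.
peanut butter only: max(1154/151, 518/24) = 21.58 servings → $11.87.
kale only: max(1154/307, 518/135) = 3.837 servings → $3.84.
tempeh only: max(1154/335, 518/114) = 4.544 servings → $4.77.
peanut butter + kale: intersection lies outside the first quadrant.
peanut butter + tempeh: the both-tight solution has a negative serving — not a feasible corner.
kale + tempeh: the both-tight solution has a negative serving — not a feasible corner.
The minimum over all feasible corners is $3.84.

$3.84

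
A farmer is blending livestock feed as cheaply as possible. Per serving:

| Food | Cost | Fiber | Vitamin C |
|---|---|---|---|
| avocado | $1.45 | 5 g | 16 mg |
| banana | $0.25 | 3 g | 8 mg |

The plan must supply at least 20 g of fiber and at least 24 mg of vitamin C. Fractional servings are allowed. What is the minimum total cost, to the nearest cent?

$1.67

The cheapest plan sits at a corner of the feasible region — with two constraints it uses at most two foods.
avocado only: max(20/5, 24/16) = 4 servings → $5.80.
banana only: max(20/3, 24/8) = 6.667 servings → $1.67.
avocado + banana: the both-tight solution has a negative serving — not a feasible corner.
The minimum over all feasible corners is $1.67.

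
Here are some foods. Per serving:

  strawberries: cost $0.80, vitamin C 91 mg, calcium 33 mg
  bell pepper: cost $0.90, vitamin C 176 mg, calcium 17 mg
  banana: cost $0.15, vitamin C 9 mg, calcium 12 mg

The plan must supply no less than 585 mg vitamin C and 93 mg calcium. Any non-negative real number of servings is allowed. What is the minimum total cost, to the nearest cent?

strawberries only: max(585/91, 93/33) = 6.429 servings → $5.14.
bell pepper only: max(585/176, 93/17) = 5.471 servings → $4.92.
banana only: max(585/9, 93/12) = 65 servings → $9.75.
strawberries + bell pepper with both tight: 1.507 servings and 2.544 servings → $3.50.
strawberries + banana: the both-tight solution has a negative serving — not a feasible corner.
bell pepper + banana with both tight: 3.156 servings and 3.279 servings → $3.33.
The minimum over all feasible corners is $3.33.

$3.33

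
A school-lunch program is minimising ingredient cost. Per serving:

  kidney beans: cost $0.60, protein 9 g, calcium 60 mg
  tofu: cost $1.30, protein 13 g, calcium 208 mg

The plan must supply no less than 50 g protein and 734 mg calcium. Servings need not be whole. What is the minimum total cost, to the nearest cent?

kidney beans only: max(50/9, 734/60) = 12.23 servings → $7.34.
tofu only: max(50/13, 734/208) = 3.846 servings → $5.00.
kidney beans + tofu with both tight: 0.7857 servings and 3.302 servings → $4.76.
The minimum over all feasible corners is $4.76.

$4.76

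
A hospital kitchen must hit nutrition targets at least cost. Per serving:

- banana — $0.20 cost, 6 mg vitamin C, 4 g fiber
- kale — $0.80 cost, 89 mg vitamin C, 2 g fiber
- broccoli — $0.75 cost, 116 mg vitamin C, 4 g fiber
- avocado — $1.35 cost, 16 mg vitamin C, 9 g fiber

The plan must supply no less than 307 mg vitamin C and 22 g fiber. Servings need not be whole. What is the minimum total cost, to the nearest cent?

This is a tiny linear program; its minimum lies at a vertex of the feasible set. List the vertices and price them.
banana only: max(307/6, 22/4) = 51.17 servings → $10.23.
kale only: max(307/89, 22/2) = 11 servings → $8.80.
broccoli only: max(307/116, 22/4) = 5.5 servings → $4.12.
avocado only: max(307/16, 22/9) = 19.19 servings → $25.90.
banana + kale with both tight: 3.907 servings and 3.186 servings → $3.33.
banana + broccoli with both tight: 3.009 servings and 2.491 servings → $2.47.
banana + avocado with both targets exact would need a negative amount; discard.
kale + broccoli with both targets exact would need a negative amount; discard.
kale + avocado with both tight: 3.135 servings and 1.748 servings → $4.87.
broccoli + avocado with both tight: 2.46 servings and 1.351 servings → $3.67.
Cheapest feasible corner: $2.47.

$2.47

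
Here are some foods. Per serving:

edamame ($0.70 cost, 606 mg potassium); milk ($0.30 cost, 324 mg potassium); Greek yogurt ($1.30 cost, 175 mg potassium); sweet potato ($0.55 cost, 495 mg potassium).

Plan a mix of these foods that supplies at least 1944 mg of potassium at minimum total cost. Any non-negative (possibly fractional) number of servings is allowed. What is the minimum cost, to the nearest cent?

$1.80

Cost per mg of potassium: milk $0.0009, sweet potato $0.0011, edamame $0.0012, Greek yogurt $0.0074.
With no serving limits, use only milk: 1944 mg / 324 mg = 6 servings × $0.30 = $1.80.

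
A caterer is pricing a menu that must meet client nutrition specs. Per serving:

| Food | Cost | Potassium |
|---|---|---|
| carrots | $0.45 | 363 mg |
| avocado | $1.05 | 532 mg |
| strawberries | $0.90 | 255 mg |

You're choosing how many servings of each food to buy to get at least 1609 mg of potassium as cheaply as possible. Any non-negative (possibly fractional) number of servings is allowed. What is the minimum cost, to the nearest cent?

Cost per mg of potassium: carrots $0.0012, avocado $0.0020, strawberries $0.0035.
With no serving limits, use only carrots: 1609 mg / 363 mg = 4.433 servings × $0.45 = $1.99.

$1.99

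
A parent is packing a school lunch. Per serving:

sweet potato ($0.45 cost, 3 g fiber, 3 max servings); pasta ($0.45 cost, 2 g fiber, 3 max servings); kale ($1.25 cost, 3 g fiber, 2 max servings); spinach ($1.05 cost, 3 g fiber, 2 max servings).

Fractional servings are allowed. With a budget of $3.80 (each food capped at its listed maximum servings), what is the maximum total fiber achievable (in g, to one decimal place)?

Fiber per dollar: sweet potato 6.667, pasta 4.444, spinach 2.857, kale 2.4.
Take 3 servings of sweet potato: spends $1.35, +9.0 g fiber (running total 9.0 g).
Take 3 servings of pasta: spends $1.35, +6.0 g fiber (running total 15.0 g).
Take 1.048 servings of spinach: spends $1.10, +3.1 g fiber (running total 18.1 g).
Greedy by best ratio exhausts the cost allowance optimally: 18.1 g.

18.1 g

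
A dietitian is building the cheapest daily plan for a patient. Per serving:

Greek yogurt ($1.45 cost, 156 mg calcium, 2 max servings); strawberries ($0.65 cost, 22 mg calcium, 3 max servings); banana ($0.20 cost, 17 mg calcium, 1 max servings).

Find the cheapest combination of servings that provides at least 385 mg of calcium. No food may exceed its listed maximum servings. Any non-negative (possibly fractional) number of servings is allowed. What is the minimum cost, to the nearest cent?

$4.75

Cost per mg of calcium: Greek yogurt $0.0093, banana $0.0118, strawberries $0.0295.
Take 2 servings of Greek yogurt: +312.0 mg calcium for $2.90 (total $2.90, still need 73.0 mg).
Take 1 serving of banana: +17.0 mg calcium for $0.20 (total $3.10, still need 56.0 mg).
Take 2.545 servings of strawberries: +56.0 mg calcium for $1.65 (total $4.75, still need 0.0 mg).
Greedy by cheapest-per-mg is optimal for a single linear constraint, so the minimum cost is $4.75.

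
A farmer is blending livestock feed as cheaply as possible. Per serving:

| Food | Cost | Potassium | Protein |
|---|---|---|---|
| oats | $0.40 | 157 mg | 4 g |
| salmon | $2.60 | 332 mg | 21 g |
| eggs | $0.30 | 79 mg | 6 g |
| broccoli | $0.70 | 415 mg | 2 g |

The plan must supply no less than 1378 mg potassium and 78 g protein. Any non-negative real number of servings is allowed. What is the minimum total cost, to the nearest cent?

$4.44

For a min-cost LP with two ≥-constraints, a basic feasible solution has at most two positive variables.
oats only: max(1378/157, 78/4) = 19.5 servings → $7.80.
salmon only: max(1378/332, 78/21) = 4.151 servings → $10.79.
eggs only: max(1378/79, 78/6) = 17.44 servings → $5.23.
broccoli only: max(1378/415, 78/2) = 39 servings → $27.30.
oats + salmon with both tight: 1.545 servings and 3.42 servings → $9.51.
oats + eggs with both tight: 3.364 servings and 10.76 servings → $4.57.
oats + broccoli with both targets exact would need a negative amount; discard.
salmon + eggs with both targets exact would need a negative amount; discard.
salmon + broccoli with both tight: 3.678 servings and 0.3778 servings → $9.83.
eggs + broccoli with both tight: 12.7 servings and 0.9031 servings → $4.44.
The minimum over all feasible corners is $4.44.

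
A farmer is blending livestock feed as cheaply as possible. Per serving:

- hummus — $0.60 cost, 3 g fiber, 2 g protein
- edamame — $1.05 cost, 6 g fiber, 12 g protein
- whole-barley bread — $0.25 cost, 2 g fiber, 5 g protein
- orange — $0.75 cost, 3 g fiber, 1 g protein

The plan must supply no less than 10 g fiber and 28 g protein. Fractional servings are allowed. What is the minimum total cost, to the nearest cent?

With two linear requirements the optimum uses one or two foods; enumerate the corners.
hummus only: max(10/3, 28/2) = 14 servings → $8.40.
edamame only: max(10/6, 28/12) = 2.333 servings → $2.45.
whole-barley bread only: max(10/2, 28/5) = 5.6 servings → $1.40.
orange only: max(10/3, 28/1) = 28 servings → $21.00.
hummus + edamame: intersection lies outside the first quadrant.
hummus + whole-barley bread with both targets exact would need a negative amount; discard.
hummus + orange: the both-tight solution has a negative serving — not a feasible corner.
edamame + whole-barley bread: the both-tight solution has a negative serving — not a feasible corner.
edamame + orange with both targets exact would need a negative amount; discard.
whole-barley bread + orange with both targets exact would need a negative amount; discard.
The minimum over all feasible corners is $1.40.

$1.40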